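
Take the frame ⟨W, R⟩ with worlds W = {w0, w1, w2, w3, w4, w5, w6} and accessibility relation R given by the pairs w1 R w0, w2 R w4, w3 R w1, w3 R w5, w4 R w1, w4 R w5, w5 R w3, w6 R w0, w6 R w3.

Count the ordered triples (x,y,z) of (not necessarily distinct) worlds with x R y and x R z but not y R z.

Enumerating: (w1,w0,w0), (w2,w4,w4), (w3,w1,w1), (w3,w1,w5), (w3,w5,w1), (w3,w5,w5), (w4,w1,w1), (w4,w1,w5), (w4,w5,w1), (w4,w5,w5), (w5,w3,w3), (w6,w0,w0), (w6,w0,w3), (w6,w3,w0), (w6,w3,w3).

15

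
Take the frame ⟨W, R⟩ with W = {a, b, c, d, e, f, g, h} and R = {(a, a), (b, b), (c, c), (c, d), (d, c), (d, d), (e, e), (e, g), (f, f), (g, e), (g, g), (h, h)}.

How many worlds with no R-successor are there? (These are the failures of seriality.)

0

R is serial; there are no such worlds.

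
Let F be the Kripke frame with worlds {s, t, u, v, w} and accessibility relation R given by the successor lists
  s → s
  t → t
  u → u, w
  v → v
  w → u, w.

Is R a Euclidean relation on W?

Yes

Euclidean: yes — any two successors of a common world are R-related.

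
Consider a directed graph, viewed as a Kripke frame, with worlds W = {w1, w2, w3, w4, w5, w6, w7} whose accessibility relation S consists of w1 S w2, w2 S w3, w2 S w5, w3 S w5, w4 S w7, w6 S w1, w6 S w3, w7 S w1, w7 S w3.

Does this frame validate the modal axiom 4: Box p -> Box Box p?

Axiom 4 corresponds to the accessibility relation being transitive.
Transitive: no — w1 S w2 and w2 S w3, but not w1 S w3.

No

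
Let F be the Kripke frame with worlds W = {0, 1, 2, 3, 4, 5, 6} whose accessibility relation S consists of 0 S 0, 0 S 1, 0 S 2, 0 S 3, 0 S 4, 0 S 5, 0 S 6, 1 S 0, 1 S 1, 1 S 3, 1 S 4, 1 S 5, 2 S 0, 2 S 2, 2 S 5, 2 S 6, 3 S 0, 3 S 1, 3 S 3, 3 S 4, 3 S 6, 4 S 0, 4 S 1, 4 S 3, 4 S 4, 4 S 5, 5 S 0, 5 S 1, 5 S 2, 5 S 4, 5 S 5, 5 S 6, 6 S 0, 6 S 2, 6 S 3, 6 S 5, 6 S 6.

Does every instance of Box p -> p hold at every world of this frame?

Axiom T corresponds to the accessibility relation being reflexive.
Reflexive: yes — every world is S-related to itself.

Yes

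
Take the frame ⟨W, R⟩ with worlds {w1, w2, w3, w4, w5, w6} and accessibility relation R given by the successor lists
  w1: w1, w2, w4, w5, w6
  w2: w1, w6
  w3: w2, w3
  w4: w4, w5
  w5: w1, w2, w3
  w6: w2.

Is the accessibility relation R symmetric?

No

Symmetric: no — w1 R w4 but not w4 R w1.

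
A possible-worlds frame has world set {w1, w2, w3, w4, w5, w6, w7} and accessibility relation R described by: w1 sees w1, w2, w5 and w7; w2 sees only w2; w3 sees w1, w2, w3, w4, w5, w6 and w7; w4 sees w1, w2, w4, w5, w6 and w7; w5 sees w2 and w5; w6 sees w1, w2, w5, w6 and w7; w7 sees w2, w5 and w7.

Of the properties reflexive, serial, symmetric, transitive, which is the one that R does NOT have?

Reflexive: yes — every world is R-related to itself.
Serial: yes — every world has a successor (e.g. w1 R w1).
Symmetric: no — w1 R w2 but not w2 R w1.
Transitive: yes — every two-step R-path is closed by a direct edge.
Only symmetric fails.

symmetric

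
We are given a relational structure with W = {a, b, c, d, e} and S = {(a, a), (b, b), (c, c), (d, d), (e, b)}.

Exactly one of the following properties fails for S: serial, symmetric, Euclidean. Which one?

symmetric

Serial: yes — every world has a successor (e.g. a S a).
Symmetric: no — e S b but not b S e.
Euclidean: yes — any two successors of a common world are S-related.
Only symmetric fails.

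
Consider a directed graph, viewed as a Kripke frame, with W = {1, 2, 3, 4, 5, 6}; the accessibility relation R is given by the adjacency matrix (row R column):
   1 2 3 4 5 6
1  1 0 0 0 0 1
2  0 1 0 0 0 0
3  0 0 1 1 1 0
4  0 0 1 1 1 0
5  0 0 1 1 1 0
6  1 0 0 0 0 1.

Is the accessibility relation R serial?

Yes

Serial: yes — every world has a successor (e.g. 1 R 1).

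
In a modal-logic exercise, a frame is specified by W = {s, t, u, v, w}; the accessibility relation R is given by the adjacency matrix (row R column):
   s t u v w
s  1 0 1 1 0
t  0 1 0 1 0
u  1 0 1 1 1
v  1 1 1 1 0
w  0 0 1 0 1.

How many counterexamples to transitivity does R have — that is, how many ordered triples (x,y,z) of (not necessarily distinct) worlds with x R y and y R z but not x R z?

8

Enumerating: (s,u,w), (s,v,t), (t,v,s), (t,v,u), (u,v,t), (v,u,w), (w,u,s), (w,u,v).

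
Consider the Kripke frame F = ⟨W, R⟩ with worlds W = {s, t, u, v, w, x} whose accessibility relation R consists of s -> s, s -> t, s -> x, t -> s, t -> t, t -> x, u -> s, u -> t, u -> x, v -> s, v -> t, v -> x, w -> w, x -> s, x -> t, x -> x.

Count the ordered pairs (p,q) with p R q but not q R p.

6

Enumerating: (u,s), (u,t), (u,x), (v,s), (v,t), (v,x).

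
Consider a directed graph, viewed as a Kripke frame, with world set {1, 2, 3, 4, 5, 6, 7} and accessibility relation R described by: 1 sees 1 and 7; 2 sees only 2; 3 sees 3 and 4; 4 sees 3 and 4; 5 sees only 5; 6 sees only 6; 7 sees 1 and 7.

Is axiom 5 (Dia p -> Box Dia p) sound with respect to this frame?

Yes

Axiom 5 corresponds to the accessibility relation being Euclidean.
Euclidean: yes — any two successors of a common world are R-related.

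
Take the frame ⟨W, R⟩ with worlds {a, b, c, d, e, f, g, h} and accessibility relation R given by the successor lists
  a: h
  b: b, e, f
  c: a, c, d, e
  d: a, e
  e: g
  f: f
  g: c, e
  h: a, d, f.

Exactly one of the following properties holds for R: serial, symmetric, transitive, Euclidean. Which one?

Serial: yes — every world has a successor (e.g. a R h).
Symmetric: no — b R e but not e R b.
Transitive: no — a R h and h R d, but not a R d.
Euclidean: no — b R e and b R f, but not e R f.
Only serial holds.

serial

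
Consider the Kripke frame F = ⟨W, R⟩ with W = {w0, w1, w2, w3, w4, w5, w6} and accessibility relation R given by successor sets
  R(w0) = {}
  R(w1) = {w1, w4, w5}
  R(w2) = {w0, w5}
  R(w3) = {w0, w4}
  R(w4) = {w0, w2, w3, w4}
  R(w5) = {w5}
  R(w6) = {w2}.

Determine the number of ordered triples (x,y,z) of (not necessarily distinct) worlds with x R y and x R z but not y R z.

19

Enumerating: (w1,w4,w1), (w1,w4,w5), (w1,w5,w1), (w1,w5,w4), (w2,w0,w0), (w2,w0,w5), (w2,w5,w0), (w3,w0,w0), (w3,w0,w4), (w4,w0,w0), (w4,w0,w2), (w4,w0,w3), … and 7 more.
Total: 19.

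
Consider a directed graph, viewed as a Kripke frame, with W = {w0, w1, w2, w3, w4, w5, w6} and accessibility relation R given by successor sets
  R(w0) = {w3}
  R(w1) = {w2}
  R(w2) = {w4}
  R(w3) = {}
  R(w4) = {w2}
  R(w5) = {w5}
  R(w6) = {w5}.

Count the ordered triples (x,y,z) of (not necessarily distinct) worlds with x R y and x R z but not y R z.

Enumerating: (w0,w3,w3), (w1,w2,w2), (w2,w4,w4), (w4,w2,w2).

4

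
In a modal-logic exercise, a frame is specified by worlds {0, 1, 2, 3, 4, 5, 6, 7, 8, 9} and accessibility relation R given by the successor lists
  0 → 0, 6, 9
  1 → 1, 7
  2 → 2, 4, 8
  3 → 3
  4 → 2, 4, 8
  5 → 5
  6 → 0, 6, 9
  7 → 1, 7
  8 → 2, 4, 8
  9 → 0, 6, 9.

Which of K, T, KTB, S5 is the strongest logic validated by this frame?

S5

Reflexive (axiom T): yes — every world is R-related to itself.
Symmetric (axiom B): yes — every pair in R has its reverse in R.
Euclidean (axiom 5): yes — any two successors of a common world are R-related.
So F validates K, T, KTB, S5. The strongest is S5.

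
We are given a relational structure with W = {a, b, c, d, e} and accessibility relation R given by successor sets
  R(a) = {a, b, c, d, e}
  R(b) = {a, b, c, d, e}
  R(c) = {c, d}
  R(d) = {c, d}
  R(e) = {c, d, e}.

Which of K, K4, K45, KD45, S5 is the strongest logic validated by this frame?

Transitive (axiom 4): yes — every two-step R-path is closed by a direct edge.
Euclidean (axiom 5): no — a R c and a R b, but not c R b.
Serial (axiom D): yes — every world has a successor (e.g. a R a).
Reflexive (axiom T): yes — every world is R-related to itself.
So F validates K, K4; K45 would additionally require R to be Euclidean. The strongest is K4.

K4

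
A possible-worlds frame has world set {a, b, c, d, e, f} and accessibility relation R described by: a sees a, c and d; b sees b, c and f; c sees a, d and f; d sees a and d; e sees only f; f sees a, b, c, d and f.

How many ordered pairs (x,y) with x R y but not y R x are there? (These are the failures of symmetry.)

5

Enumerating: (b,c), (c,d), (e,f), (f,a), (f,d).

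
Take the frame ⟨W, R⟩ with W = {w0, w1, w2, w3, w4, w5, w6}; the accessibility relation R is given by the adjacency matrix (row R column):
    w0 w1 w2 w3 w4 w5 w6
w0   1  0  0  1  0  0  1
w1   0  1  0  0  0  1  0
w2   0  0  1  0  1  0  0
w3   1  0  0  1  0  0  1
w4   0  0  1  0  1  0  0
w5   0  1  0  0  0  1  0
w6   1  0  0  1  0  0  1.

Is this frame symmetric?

Yes

Symmetric: yes — every pair in R has its reverse in R.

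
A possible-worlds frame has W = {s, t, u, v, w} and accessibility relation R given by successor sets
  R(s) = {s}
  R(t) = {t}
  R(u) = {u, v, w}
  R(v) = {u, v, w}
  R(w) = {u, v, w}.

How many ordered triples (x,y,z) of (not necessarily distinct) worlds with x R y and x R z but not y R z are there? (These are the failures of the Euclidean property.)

0

R is Euclidean; there are no such tuples.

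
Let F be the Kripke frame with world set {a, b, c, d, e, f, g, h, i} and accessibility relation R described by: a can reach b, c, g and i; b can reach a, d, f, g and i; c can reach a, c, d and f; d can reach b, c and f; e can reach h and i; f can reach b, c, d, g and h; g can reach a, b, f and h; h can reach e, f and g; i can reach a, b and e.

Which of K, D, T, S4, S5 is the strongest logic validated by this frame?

Serial (axiom D): yes — every world has a successor (e.g. a R b).
Reflexive (axiom T): no — a is not related to itself.
Transitive (axiom 4): no — a R b and b R d, but not a R d.
Euclidean (axiom 5): no — a R b and a R c, but not b R c.
So F validates K, D; T would additionally require R to be reflexive. The strongest is D.

D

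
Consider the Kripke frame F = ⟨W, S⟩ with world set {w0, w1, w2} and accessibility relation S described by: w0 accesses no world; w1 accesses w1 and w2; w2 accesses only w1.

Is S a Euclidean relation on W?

Euclidean: no — w1 S w2 and w1 S w2, but not w2 S w2.

No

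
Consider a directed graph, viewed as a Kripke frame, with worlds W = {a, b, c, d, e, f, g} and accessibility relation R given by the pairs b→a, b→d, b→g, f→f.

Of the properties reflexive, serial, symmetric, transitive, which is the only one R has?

Reflexive: no — a is not related to itself.
Serial: no — a has no R-successor.
Symmetric: no — b R a but not a R b.
Transitive: yes — every two-step R-path is closed by a direct edge.
Only transitive holds.

transitive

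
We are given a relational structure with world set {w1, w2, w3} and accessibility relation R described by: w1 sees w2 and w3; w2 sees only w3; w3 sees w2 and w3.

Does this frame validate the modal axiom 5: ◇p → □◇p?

No

Axiom 5 corresponds to the accessibility relation being Euclidean.
Euclidean: no — w1 R w2 and w1 R w2, but not w2 R w2.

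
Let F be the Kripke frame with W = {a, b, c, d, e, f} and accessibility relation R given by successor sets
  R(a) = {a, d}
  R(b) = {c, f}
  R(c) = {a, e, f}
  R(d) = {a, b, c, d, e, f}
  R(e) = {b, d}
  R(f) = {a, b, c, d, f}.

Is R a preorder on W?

Reflexive: no — b is not related to itself.
Transitive: no — a R d and d R b, but not a R b.
So R is not a preorder.

No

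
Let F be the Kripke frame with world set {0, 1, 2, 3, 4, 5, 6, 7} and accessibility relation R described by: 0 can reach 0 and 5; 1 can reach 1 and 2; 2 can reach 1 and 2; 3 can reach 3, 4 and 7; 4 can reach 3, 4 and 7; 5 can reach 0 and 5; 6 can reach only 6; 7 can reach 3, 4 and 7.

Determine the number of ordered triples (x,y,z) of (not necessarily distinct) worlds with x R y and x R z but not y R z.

0

R is Euclidean; there are no such tuples.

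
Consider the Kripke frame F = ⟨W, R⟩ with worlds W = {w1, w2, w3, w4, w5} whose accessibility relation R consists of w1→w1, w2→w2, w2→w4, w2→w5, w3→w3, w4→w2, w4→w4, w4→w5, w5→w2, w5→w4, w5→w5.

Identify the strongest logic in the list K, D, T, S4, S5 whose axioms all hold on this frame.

S5

Serial (axiom D): yes — every world has a successor (e.g. w1 R w1).
Reflexive (axiom T): yes — every world is R-related to itself.
Transitive (axiom 4): yes — every two-step R-path is closed by a direct edge.
Euclidean (axiom 5): yes — any two successors of a common world are R-related.
So F validates K, D, T, S4, S5. The strongest is S5.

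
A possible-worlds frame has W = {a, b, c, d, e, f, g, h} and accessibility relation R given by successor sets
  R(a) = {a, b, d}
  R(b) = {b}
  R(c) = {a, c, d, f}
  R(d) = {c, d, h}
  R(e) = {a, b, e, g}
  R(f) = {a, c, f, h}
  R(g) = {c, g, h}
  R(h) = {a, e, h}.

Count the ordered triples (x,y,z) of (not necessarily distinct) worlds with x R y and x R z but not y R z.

33

Enumerating: (a,b,a), (a,b,d), (a,d,a), (a,d,b), (c,a,c), (c,a,f), (c,d,a), (c,d,f), (c,f,d), (d,c,h), (d,h,c), (d,h,d), … and 21 more.
Total: 33.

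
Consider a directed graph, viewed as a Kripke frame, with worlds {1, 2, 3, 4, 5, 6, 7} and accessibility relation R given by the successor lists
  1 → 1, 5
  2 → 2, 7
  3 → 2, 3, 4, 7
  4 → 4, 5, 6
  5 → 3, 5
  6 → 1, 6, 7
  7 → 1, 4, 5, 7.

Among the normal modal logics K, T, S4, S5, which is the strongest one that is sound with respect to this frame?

Reflexive (axiom T): yes — every world is R-related to itself.
Transitive (axiom 4): no — 1 R 5 and 5 R 3, but not 1 R 3.
Euclidean (axiom 5): no — 3 R 2 and 3 R 4, but not 2 R 4.
So F validates K, T; S4 would additionally require R to be transitive. The strongest is T.

T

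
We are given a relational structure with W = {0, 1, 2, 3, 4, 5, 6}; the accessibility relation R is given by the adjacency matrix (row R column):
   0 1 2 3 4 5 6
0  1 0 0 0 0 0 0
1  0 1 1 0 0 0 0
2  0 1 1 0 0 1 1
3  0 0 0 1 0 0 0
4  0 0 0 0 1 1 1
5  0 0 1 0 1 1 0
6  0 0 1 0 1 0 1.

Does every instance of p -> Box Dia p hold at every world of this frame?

Yes

The schema B characterises exactly the symmetric frames.
Symmetric: yes — every pair in R has its reverse in R.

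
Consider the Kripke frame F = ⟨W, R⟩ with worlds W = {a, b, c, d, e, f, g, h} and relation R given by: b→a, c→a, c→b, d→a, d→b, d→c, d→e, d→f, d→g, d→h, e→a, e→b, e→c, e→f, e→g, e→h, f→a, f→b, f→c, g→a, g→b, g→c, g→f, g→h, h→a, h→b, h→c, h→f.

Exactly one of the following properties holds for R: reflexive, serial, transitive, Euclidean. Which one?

transitive

Reflexive: no — a is not related to itself.
Serial: no — a has no R-successor.
Transitive: yes — every two-step R-path is closed by a direct edge.
Euclidean: no — c R a and c R b, but not a R b.
Only transitive holds.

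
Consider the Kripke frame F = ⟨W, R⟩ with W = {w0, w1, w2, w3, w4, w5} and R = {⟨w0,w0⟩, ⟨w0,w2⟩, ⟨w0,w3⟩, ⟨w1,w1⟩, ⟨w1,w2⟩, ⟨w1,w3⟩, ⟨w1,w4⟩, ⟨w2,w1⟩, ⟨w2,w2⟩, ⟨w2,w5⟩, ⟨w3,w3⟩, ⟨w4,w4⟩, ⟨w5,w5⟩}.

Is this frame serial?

Yes

Serial: yes — every world has a successor (e.g. w0 R w0).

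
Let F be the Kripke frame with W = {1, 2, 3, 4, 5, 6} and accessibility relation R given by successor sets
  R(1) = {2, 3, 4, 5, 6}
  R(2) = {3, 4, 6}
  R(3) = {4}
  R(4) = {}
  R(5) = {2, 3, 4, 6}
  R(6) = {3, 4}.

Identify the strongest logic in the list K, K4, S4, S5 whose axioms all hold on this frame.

K4

Transitive (axiom 4): yes — every two-step R-path is closed by a direct edge.
Reflexive (axiom T): no — 1 is not related to itself.
Euclidean (axiom 5): no — 1 R 2 and 1 R 5, but not 2 R 5.
So F validates K, K4; S4 would additionally require R to be reflexive. The strongest is K4.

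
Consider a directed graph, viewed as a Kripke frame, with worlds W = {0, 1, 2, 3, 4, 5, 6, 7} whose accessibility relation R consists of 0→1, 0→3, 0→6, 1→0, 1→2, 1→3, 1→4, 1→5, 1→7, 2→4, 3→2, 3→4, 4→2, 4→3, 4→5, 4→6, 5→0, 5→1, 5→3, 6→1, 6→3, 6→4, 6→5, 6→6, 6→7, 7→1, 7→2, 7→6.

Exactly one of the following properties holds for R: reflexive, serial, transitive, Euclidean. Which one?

Reflexive: no — 0 is not related to itself.
Serial: yes — every world has a successor (e.g. 0 R 1).
Transitive: no — 0 R 1 and 1 R 2, but not 0 R 2.
Euclidean: no — 0 R 1 and 0 R 6, but not 1 R 6.
Only serial holds.

serial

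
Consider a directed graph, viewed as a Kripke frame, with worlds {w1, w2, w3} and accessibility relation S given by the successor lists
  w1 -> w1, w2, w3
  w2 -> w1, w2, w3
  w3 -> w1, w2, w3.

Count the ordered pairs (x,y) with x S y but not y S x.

S is symmetric; there are no such tuples.

0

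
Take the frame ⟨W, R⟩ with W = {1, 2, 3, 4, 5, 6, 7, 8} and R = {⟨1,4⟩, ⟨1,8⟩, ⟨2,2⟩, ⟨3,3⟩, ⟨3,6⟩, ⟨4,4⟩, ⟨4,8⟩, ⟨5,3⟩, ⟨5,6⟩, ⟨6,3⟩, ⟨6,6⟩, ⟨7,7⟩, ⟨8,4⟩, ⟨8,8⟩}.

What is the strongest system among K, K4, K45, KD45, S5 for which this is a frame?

Transitive (axiom 4): yes — every two-step R-path is closed by a direct edge.
Euclidean (axiom 5): yes — any two successors of a common world are R-related.
Serial (axiom D): yes — every world has a successor (e.g. 1 R 4).
Reflexive (axiom T): no — 1 is not related to itself.
So F validates K, K4, K45, KD45; S5 would additionally require R to be reflexive. The strongest is KD45.

KD45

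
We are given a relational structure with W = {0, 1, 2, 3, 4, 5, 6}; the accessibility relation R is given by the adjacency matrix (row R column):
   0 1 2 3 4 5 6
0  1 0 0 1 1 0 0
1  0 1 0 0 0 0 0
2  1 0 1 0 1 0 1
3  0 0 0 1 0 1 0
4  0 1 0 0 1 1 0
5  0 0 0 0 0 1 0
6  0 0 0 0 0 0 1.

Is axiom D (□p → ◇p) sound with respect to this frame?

Yes

Axiom D corresponds to the accessibility relation being serial.
Serial: yes — every world has a successor (e.g. 0 R 0).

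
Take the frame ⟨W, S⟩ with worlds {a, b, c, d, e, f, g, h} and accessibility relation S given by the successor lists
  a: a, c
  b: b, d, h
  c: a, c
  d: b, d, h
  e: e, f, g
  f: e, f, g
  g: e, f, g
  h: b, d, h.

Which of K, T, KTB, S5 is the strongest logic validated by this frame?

Reflexive (axiom T): yes — every world is S-related to itself.
Symmetric (axiom B): yes — every pair in S has its reverse in S.
Euclidean (axiom 5): yes — any two successors of a common world are S-related.
So F validates K, T, KTB, S5. The strongest is S5.

S5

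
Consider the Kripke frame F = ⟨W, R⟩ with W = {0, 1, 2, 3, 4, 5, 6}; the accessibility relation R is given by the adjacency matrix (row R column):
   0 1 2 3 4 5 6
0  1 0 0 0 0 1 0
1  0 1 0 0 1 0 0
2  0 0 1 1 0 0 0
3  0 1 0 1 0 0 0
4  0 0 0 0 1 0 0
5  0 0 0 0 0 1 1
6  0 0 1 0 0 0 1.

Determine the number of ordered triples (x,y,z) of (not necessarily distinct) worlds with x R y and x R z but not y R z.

6

Enumerating: (0,5,0), (1,4,1), (2,3,2), (3,1,3), (5,6,5), (6,2,6).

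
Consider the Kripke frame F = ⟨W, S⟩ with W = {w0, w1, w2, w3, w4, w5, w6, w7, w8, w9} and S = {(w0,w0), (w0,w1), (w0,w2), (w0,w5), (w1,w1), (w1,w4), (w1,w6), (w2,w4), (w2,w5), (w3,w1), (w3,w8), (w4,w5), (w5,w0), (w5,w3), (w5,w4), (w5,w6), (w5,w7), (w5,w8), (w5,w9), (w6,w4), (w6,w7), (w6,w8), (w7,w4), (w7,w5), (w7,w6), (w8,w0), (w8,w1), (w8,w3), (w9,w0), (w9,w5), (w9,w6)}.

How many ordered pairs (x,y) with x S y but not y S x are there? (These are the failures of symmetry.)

Enumerating: (w0,w1), (w0,w2), (w1,w4), (w1,w6), (w2,w4), (w2,w5), (w3,w1), (w5,w3), (w5,w6), (w5,w8), (w6,w4), (w6,w8), (w7,w4), (w8,w0), (w8,w1), (w9,w0), (w9,w6).

17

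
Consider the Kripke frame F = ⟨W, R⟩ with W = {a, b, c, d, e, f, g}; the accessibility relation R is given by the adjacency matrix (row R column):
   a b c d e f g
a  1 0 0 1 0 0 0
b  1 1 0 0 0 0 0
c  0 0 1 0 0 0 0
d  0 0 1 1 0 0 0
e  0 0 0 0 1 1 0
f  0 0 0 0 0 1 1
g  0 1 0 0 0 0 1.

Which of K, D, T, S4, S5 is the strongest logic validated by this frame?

T

Serial (axiom D): yes — every world has a successor (e.g. a R a).
Reflexive (axiom T): yes — every world is R-related to itself.
Transitive (axiom 4): no — a R d and d R c, but not a R c.
Euclidean (axiom 5): no — a R d and a R a, but not d R a.
So F validates K, D, T; S4 would additionally require R to be transitive. The strongest is T.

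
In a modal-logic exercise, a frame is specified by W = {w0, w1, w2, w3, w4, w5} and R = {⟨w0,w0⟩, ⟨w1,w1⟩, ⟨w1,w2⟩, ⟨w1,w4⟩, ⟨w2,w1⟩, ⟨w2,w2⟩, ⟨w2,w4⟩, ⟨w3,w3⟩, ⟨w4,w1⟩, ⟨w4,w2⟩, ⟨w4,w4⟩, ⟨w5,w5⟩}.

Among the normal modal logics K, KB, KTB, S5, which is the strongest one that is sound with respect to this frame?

S5

Symmetric (axiom B): yes — every pair in R has its reverse in R.
Reflexive (axiom T): yes — every world is R-related to itself.
Euclidean (axiom 5): yes — any two successors of a common world are R-related.
So F validates K, KB, KTB, S5. The strongest is S5.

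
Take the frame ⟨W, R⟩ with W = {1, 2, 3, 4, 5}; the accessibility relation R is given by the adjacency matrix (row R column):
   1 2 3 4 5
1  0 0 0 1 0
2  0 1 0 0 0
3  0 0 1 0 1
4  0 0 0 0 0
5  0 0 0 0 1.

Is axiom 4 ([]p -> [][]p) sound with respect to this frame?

The schema 4 characterises exactly the transitive frames.
Transitive: yes — every two-step R-path is closed by a direct edge.

Yes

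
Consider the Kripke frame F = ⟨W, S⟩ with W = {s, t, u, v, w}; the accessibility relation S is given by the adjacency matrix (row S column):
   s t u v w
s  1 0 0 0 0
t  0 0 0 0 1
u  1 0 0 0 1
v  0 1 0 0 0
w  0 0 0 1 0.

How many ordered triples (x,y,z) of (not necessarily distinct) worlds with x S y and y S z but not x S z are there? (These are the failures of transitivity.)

4

Enumerating: (t,w,v), (u,w,v), (v,t,w), (w,v,t).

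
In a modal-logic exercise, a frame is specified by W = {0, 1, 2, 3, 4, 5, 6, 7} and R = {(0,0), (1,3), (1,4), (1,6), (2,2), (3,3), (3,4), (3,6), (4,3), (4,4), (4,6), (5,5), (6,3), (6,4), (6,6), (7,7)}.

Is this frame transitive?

Yes

Transitive: yes — every two-step R-path is closed by a direct edge.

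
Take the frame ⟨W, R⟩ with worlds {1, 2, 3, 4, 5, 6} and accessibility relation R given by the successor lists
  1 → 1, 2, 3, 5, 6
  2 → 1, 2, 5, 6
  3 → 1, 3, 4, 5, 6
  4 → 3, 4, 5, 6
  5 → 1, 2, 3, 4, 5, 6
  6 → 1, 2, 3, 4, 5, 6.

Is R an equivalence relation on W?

Reflexive: yes — every world is R-related to itself.
Symmetric: yes — every pair in R has its reverse in R.
Transitive: no — 1 R 3 and 3 R 4, but not 1 R 4.
So R is not an equivalence relation.

No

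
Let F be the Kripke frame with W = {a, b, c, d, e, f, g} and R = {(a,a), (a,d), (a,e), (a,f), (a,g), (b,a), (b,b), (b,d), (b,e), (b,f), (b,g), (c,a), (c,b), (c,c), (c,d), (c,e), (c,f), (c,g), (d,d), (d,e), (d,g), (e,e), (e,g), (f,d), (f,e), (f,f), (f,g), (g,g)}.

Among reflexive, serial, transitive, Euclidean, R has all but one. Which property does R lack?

Reflexive: yes — every world is R-related to itself.
Serial: yes — every world has a successor (e.g. a R a).
Transitive: yes — every two-step R-path is closed by a direct edge.
Euclidean: no — a R d and a R f, but not d R f.
Only Euclidean fails.

Euclidean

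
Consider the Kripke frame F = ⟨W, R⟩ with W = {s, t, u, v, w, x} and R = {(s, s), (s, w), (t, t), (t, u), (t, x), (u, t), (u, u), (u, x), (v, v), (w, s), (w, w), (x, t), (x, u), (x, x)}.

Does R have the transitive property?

Transitive: yes — every two-step R-path is closed by a direct edge.

Yes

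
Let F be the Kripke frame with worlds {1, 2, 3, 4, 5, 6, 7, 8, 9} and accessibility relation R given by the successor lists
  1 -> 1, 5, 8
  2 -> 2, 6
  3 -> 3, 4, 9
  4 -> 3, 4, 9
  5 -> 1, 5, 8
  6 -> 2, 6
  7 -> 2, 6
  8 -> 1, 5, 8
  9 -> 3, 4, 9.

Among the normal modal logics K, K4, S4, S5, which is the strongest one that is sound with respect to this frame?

K4

Transitive (axiom 4): yes — every two-step R-path is closed by a direct edge.
Reflexive (axiom T): no — 7 is not related to itself.
Euclidean (axiom 5): yes — any two successors of a common world are R-related.
So F validates K, K4; S4 would additionally require R to be reflexive. The strongest is K4.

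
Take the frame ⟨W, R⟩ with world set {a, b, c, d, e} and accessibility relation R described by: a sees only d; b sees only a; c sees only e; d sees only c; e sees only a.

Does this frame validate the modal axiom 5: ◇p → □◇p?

By correspondence theory, 5 is valid on a frame iff R is Euclidean.
Euclidean: no — a R d and a R d, but not d R d.

No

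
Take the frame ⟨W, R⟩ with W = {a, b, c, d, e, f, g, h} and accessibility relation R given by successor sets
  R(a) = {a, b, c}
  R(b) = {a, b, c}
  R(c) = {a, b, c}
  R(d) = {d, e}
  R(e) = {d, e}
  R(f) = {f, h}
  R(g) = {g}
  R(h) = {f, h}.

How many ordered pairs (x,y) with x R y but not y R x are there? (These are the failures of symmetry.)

R is symmetric; there are no such tuples.

0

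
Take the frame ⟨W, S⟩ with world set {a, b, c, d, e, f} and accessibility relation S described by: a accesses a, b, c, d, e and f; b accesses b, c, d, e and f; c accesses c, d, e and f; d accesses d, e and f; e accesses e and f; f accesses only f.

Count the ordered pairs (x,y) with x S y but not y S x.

Enumerating: (a,b), (a,c), (a,d), (a,e), (a,f), (b,c), (b,d), (b,e), (b,f), (c,d), (c,e), (c,f), (d,e), (d,f), (e,f).

15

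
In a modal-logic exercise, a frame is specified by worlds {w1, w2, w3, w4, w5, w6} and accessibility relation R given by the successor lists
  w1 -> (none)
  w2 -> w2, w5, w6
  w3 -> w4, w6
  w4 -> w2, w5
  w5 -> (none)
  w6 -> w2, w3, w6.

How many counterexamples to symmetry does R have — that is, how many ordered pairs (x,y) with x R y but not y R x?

4

Enumerating: (w2,w5), (w3,w4), (w4,w2), (w4,w5).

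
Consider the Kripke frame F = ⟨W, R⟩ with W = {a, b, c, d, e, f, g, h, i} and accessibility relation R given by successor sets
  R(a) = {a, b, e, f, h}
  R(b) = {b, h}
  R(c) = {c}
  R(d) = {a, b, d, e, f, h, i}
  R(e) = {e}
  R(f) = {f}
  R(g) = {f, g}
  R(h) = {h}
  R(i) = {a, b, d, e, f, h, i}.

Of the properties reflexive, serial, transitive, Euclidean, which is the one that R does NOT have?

Euclidean

Reflexive: yes — every world is R-related to itself.
Serial: yes — every world has a successor (e.g. a R a).
Transitive: yes — every two-step R-path is closed by a direct edge.
Euclidean: no — a R b and a R e, but not b R e.
Only Euclidean fails.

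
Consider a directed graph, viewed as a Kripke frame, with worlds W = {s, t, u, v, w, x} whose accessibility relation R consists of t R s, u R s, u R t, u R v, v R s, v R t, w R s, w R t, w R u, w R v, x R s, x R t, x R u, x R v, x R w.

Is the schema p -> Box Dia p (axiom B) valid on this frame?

Axiom B corresponds to the accessibility relation being symmetric.
Symmetric: no — t R s but not s R t.

No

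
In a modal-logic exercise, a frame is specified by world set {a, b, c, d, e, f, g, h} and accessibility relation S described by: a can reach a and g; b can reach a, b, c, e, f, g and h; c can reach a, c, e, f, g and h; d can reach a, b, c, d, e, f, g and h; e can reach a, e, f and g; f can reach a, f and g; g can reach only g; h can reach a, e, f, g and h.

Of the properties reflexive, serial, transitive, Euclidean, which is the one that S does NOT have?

Reflexive: yes — every world is S-related to itself.
Serial: yes — every world has a successor (e.g. a S a).
Transitive: yes — every two-step S-path is closed by a direct edge.
Euclidean: no — b S a and b S c, but not a S c.
Only Euclidean fails.

Euclidean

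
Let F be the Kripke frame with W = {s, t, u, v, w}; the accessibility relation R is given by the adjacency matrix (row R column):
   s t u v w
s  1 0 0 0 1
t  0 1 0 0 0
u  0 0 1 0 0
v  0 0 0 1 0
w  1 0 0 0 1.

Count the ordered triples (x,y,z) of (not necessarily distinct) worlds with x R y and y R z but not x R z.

R is transitive; there are no such tuples.

0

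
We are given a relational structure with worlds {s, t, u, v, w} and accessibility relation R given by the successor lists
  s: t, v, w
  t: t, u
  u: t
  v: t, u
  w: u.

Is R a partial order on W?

Reflexive: no — s is not related to itself.
Transitive: no — s R t and t R u, but not s R u.
Antisymmetric: no — t R u and u R t with t ≠ u.
So R is not a partial order.

No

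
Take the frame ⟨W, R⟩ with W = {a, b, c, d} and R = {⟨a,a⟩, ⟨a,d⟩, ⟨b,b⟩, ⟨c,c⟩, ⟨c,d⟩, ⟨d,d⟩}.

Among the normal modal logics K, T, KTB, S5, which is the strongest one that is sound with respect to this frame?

Reflexive (axiom T): yes — every world is R-related to itself.
Symmetric (axiom B): no — a R d but not d R a.
Euclidean (axiom 5): no — a R d and a R a, but not d R a.
So F validates K, T; KTB would additionally require R to be symmetric. The strongest is T.

T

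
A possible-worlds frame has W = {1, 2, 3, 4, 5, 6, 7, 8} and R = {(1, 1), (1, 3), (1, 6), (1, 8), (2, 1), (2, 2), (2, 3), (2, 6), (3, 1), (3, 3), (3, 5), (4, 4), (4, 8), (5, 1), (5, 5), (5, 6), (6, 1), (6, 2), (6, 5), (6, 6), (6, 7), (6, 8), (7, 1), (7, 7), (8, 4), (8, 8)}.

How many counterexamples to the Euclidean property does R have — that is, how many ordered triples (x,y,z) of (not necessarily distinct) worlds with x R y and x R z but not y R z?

32

Enumerating: (1,3,6), (1,3,8), (1,6,3), (1,8,1), (1,8,3), (1,8,6), (2,1,2), (2,3,2), (2,3,6), (2,6,3), (3,1,5), (3,5,3), … and 20 more.
Total: 32.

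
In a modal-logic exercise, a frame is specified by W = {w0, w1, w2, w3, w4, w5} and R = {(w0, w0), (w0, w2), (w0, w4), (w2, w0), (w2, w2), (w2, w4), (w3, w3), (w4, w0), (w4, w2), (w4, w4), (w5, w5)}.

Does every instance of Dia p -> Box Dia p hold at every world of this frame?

Yes

Axiom 5 corresponds to the accessibility relation being Euclidean.
Euclidean: yes — any two successors of a common world are R-related.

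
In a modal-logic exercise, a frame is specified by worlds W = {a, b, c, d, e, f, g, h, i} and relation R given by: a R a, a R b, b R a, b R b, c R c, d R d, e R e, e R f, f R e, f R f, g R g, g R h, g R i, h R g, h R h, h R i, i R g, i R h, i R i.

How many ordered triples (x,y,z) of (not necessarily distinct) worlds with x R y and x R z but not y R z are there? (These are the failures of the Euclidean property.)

0

R is Euclidean; there are no such tuples.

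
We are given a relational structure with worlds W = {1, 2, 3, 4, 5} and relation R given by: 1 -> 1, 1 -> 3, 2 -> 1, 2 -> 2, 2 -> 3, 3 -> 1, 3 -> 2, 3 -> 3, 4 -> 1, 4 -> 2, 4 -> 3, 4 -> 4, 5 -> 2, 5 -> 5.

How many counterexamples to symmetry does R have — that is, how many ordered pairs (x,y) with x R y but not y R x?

Enumerating: (2,1), (4,1), (4,2), (4,3), (5,2).

5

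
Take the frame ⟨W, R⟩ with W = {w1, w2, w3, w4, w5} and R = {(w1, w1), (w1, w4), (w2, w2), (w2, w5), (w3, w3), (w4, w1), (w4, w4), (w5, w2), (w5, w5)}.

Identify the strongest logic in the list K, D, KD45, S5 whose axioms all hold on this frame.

Serial (axiom D): yes — every world has a successor (e.g. w1 R w1).
Euclidean (axiom 5): yes — any two successors of a common world are R-related.
Transitive (axiom 4): yes — every two-step R-path is closed by a direct edge.
Reflexive (axiom T): yes — every world is R-related to itself.
So F validates K, D, KD45, S5. The strongest is S5.

S5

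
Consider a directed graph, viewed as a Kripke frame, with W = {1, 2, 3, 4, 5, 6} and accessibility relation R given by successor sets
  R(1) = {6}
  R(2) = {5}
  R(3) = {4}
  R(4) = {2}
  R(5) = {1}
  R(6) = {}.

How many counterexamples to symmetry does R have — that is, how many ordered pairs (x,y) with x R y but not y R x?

Enumerating: (1,6), (2,5), (3,4), (4,2), (5,1).

5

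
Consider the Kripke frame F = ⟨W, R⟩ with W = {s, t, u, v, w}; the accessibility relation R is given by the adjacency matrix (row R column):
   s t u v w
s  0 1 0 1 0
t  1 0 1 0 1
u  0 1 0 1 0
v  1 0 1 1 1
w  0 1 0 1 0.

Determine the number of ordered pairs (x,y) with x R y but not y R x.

0

R is symmetric; there are no such tuples.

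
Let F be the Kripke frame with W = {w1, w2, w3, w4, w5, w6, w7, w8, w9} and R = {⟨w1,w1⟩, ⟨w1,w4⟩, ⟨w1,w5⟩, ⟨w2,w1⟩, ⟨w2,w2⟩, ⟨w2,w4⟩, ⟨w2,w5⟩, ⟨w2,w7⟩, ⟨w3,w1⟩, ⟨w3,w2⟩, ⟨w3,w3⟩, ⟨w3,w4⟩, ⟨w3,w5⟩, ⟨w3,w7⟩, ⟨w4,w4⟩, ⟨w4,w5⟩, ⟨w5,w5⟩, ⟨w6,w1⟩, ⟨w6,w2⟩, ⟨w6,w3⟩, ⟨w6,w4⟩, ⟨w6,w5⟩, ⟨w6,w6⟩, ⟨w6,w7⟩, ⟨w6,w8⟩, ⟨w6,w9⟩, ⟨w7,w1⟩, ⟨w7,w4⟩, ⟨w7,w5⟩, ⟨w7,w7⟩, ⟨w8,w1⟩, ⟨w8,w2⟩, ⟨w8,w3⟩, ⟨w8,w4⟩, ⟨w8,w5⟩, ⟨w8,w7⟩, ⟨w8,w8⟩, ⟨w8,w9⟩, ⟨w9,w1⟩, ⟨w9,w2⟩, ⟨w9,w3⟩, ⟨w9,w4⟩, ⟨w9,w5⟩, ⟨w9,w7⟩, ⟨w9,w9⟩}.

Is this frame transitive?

Yes

Transitive: yes — every two-step R-path is closed by a direct edge.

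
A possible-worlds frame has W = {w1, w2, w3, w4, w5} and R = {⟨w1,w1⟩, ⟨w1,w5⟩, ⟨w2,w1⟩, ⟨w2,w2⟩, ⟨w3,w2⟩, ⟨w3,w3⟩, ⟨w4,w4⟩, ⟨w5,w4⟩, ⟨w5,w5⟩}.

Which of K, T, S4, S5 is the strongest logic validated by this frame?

Reflexive (axiom T): yes — every world is R-related to itself.
Transitive (axiom 4): no — w1 R w5 and w5 R w4, but not w1 R w4.
Euclidean (axiom 5): no — w1 R w5 and w1 R w1, but not w5 R w1.
So F validates K, T; S4 would additionally require R to be transitive. The strongest is T.

T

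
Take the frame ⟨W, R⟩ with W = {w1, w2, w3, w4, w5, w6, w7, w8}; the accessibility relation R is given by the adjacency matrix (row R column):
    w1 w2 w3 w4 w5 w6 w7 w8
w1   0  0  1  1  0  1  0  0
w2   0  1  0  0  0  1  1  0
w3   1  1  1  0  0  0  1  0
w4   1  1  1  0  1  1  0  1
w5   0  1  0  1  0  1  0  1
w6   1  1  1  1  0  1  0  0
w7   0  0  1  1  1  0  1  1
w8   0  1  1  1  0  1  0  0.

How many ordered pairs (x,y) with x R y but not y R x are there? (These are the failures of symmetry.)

Enumerating: (w2,w7), (w3,w2), (w4,w2), (w4,w3), (w5,w2), (w5,w6), (w5,w8), (w6,w3), (w7,w4), (w7,w5), (w7,w8), (w8,w2), (w8,w3), (w8,w6).

14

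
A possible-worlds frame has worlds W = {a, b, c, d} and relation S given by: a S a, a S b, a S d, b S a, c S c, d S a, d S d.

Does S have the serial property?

Serial: yes — every world has a successor (e.g. a S a).

Yes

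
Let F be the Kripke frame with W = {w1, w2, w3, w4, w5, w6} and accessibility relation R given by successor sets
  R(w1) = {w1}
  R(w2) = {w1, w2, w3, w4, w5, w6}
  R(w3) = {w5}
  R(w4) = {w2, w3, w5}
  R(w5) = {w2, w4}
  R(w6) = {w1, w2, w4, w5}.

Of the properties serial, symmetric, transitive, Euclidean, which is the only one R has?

serial

Serial: yes — every world has a successor (e.g. w1 R w1).
Symmetric: no — w2 R w1 but not w1 R w2.
Transitive: no — w3 R w5 and w5 R w2, but not w3 R w2.
Euclidean: no — w2 R w1 and w2 R w3, but not w1 R w3.
Only serial holds.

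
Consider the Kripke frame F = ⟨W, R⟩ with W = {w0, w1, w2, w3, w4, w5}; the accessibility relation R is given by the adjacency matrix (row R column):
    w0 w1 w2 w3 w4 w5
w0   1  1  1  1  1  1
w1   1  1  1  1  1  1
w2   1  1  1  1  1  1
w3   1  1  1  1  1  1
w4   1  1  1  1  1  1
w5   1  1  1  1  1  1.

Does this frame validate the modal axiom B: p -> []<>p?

Axiom B corresponds to the accessibility relation being symmetric.
Symmetric: yes — every pair in R has its reverse in R.

Yes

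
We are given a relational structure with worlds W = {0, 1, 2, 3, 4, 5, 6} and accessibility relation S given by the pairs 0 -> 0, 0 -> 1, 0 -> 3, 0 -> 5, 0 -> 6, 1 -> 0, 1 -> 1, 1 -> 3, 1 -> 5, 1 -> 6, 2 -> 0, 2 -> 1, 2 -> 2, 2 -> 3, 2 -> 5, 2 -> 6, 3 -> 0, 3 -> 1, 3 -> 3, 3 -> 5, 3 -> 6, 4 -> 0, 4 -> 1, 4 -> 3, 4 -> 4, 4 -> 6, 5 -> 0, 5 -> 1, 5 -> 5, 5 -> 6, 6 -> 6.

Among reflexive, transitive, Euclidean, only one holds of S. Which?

Reflexive: yes — every world is S-related to itself.
Transitive: no — 4 S 0 and 0 S 5, but not 4 S 5.
Euclidean: no — 0 S 5 and 0 S 3, but not 5 S 3.
Only reflexive holds.

reflexive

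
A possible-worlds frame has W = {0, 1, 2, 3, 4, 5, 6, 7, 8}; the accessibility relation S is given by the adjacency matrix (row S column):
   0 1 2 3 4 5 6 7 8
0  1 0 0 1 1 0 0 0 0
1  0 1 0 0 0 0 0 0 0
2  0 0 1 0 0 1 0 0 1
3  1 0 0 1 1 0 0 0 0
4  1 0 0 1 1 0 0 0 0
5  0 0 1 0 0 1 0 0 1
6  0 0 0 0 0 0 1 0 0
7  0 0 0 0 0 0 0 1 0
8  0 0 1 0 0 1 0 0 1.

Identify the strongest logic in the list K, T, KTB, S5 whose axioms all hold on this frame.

Reflexive (axiom T): yes — every world is S-related to itself.
Symmetric (axiom B): yes — every pair in S has its reverse in S.
Euclidean (axiom 5): yes — any two successors of a common world are S-related.
So F validates K, T, KTB, S5. The strongest is S5.

S5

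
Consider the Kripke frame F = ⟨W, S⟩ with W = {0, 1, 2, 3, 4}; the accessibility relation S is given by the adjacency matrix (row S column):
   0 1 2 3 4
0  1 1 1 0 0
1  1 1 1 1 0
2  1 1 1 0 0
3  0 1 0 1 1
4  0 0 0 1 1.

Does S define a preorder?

No

Reflexive: yes — every world is S-related to itself.
Transitive: no — 0 S 1 and 1 S 3, but not 0 S 3.
So S is not a preorder.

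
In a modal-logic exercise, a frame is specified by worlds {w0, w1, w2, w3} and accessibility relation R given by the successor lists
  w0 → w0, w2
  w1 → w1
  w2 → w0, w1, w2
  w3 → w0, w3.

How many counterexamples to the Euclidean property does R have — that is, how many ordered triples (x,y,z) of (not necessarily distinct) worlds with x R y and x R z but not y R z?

4

Enumerating: (w2,w0,w1), (w2,w1,w0), (w2,w1,w2), (w3,w0,w3).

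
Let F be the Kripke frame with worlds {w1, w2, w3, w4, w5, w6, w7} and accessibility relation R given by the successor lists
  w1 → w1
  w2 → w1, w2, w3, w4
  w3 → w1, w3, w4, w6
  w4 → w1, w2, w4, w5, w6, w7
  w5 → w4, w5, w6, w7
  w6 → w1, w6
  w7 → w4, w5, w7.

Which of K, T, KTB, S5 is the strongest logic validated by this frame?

T

Reflexive (axiom T): yes — every world is R-related to itself.
Symmetric (axiom B): no — w2 R w1 but not w1 R w2.
Euclidean (axiom 5): no — w2 R w1 and w2 R w3, but not w1 R w3.
So F validates K, T; KTB would additionally require R to be symmetric. The strongest is T.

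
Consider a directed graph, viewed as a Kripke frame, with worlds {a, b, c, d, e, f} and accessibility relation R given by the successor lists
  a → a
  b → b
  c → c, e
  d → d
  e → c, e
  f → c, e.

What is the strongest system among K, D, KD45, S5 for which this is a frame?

Serial (axiom D): yes — every world has a successor (e.g. a R a).
Euclidean (axiom 5): yes — any two successors of a common world are R-related.
Transitive (axiom 4): yes — every two-step R-path is closed by a direct edge.
Reflexive (axiom T): no — f is not related to itself.
So F validates K, D, KD45; S5 would additionally require R to be reflexive. The strongest is KD45.

KD45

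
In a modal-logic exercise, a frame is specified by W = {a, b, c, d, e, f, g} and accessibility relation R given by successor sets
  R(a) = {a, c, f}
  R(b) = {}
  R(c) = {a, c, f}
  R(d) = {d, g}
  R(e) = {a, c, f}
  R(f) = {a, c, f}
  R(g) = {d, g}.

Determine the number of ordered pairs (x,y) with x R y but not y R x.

3

Enumerating: (e,a), (e,c), (e,f).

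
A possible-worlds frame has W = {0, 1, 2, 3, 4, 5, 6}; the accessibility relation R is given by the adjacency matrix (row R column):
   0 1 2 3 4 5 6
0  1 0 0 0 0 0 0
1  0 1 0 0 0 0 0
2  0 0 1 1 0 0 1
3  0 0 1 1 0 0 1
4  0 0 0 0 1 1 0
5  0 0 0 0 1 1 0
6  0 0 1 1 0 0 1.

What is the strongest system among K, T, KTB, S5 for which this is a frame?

Reflexive (axiom T): yes — every world is R-related to itself.
Symmetric (axiom B): yes — every pair in R has its reverse in R.
Euclidean (axiom 5): yes — any two successors of a common world are R-related.
So F validates K, T, KTB, S5. The strongest is S5.

S5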